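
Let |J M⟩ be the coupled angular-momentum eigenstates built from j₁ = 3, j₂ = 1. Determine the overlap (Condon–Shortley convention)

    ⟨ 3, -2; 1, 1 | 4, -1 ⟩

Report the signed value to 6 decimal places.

+0.327327  (= +√(3/28))

√[9·0!6!2!/9! · 1!5!2!0!3!5!] = √(43200/7)
  +(−1)^0/∏(0,0,5,2,1,0)! = 1/240  (running 1/240)
⟨..|..⟩ = √(43200/7)·(1/240) = +0.327327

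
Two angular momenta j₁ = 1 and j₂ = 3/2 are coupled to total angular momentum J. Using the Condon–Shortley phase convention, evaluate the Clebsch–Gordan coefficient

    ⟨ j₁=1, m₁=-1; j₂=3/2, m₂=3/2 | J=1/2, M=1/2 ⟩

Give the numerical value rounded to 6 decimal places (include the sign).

+0.707107  (= +√(1/2))

√[2·2!0!1!/4! · 0!2!3!0!1!0!] = √(2)
  +(−1)^2/∏(2,0,0,1,0,0)! = 1/2  (running 1/2)
⟨..|..⟩ = √(2)·(1/2) = +0.707107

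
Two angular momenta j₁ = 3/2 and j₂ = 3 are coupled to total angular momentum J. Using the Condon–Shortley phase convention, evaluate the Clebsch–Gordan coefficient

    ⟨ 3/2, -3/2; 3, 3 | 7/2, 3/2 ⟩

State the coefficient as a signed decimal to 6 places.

−√(2/21) ≈ -0.308607

j₁+j₂−J=1  J+j₁−j₂=2  J−j₁+j₂=5  j₁+j₂+J+1=9
(j₁±m₁, j₂±m₂, J±M) = (0,3,6,0,5,2)
P² = 38400/7
sum k=1..1:
  [1] −1/240 = -1/240
S = -1/240
C² = P²·S² = 2/21 ; C = -0.308607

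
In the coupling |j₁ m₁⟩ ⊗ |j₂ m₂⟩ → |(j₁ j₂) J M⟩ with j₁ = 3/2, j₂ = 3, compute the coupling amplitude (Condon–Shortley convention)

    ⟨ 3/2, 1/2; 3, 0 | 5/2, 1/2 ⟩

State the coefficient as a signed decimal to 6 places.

triangle: 2!·1!·4!/8! = 48/40320
(j±m)!: 2!·1!·3!·3!·3!·2! = 864
prefactor² = (2J+1)·Δ·N² = 216/35
  k=0: +1/(0!·2!·1!·3!·0!·1!) = 1/12
  k=1: −1/(1!·1!·0!·2!·1!·2!) = -1/4
Σ = -1/6  ⇒  CG² = 216/35·(-1/6)² = 6/35
CG = −√(6/35) = -0.414039

-0.414039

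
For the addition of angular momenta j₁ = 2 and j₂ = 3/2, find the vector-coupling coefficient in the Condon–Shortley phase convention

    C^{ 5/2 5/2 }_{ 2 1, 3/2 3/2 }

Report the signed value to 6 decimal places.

−√(3/7) = -0.654654

√[6·1!3!2!/7! · 3!1!3!0!5!0!] = √(432/7)
  +(−1)^1/∏(1,0,0,2,3,0)! = -1/12  (running -1/12)
⟨..|..⟩ = √(432/7)·(-1/12) = -0.654654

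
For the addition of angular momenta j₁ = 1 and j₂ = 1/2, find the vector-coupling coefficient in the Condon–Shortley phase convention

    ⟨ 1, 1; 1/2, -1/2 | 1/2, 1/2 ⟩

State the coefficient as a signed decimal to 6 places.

+0.816497

√[2·1!1!0!/3! · 2!0!0!1!1!0!] = √(2/3)
  +(−1)^0/∏(0,1,0,0,1,0)! = 1  (running 1)
⟨..|..⟩ = √(2/3)·(1) = +0.816497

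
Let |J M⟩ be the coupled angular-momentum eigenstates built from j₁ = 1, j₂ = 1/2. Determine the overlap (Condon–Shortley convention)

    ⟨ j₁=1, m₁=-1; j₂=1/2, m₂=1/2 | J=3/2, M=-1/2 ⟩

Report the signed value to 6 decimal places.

+0.577350  (= +√(1/3))

j₁+j₂−J=0  J+j₁−j₂=2  J−j₁+j₂=1  j₁+j₂+J+1=4
(j₁±m₁, j₂±m₂, J±M) = (0,2,1,0,1,2)
P² = 4/3
sum k=0..0:
  [0] +1/2 = 1/2
S = 1/2
C² = P²·S² = 1/3 ; C = +0.577350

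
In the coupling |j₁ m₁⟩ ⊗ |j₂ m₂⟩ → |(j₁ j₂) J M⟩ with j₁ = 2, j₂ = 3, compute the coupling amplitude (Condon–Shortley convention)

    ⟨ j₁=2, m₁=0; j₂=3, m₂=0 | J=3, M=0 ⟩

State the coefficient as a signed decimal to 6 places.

−√(4/15) ≈ -0.516398

triangle: 2!*2!*4!/9! = 96/362880
(j±m)!: 2!*2!*3!*3!*3!*3! = 5184
prefactor² = (2J+1)*Δ*N² = 48/5
  k=0: +1/(0!*2!*2!*3!*0!*1!) = 1/24
  k=1: −1/(1!*1!*1!*2!*1!*2!) = -1/4
  k=2: +1/(2!*0!*0!*1!*2!*3!) = 1/24
Σ = -1/6  ⇒  CG² = 48/5*(-1/6)² = 4/15
CG = −√(4/15) = -0.516398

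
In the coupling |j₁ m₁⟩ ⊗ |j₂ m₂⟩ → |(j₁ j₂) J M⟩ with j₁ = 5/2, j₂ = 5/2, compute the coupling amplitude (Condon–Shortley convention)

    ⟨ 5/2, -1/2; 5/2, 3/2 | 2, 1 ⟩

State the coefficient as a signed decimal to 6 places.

triangle: 3!·2!·2!/8! = 24/40320
(j±m)!: 2!·3!·4!·1!·3!·1! = 1728
prefactor² = (2J+1)·Δ·N² = 36/7
  k=2: +1/(2!·1!·1!·2!·1!·0!) = 1/4
  k=3: −1/(3!·0!·0!·1!·2!·1!) = -1/12
Σ = 1/6  ⇒  CG² = 36/7·1/6² = 1/7
CG = +√(1/7) = +0.377964

+0.377964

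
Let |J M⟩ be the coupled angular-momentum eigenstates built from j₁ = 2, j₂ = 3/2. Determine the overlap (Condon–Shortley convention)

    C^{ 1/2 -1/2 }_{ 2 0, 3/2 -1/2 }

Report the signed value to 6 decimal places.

√[2·3!1!0!/5! · 2!2!1!2!0!1!] = √(4/5)
  +(−1)^1/∏(1,2,1,0,0,0)! = -1/2  (running -1/2)
⟨..|..⟩ = √(4/5)·(-1/2) = -0.447214

−√(1/5) ≈ -0.447214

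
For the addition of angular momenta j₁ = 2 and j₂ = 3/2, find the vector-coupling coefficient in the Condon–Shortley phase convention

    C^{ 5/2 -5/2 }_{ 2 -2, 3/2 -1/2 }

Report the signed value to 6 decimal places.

−√(4/7) = -0.755929

j₁+j₂−J=1  J+j₁−j₂=3  J−j₁+j₂=2  j₁+j₂+J+1=7
(j₁±m₁, j₂±m₂, J±M) = (0,4,1,2,0,5)
P² = 576/7
sum k=1..1:
  [1] −1/12 = -1/12
S = -1/12
C² = P²·S² = 4/7 ; C = -0.755929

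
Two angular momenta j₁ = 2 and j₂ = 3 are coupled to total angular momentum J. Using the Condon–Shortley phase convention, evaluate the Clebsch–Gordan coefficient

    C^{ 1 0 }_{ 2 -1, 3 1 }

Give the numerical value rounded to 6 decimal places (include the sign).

−√(8/35) = -0.478091

triangle: 4!·0!·2!/7! = 48/5040
(j±m)!: 1!·3!·4!·2!·1!·1! = 288
prefactor² = (2J+1)·Δ·N² = 288/35
  k=3: −1/(3!·1!·0!·1!·0!·1!) = -1/6
Σ = -1/6  ⇒  CG² = 288/35·(-1/6)² = 8/35
CG = −√(8/35) = -0.478091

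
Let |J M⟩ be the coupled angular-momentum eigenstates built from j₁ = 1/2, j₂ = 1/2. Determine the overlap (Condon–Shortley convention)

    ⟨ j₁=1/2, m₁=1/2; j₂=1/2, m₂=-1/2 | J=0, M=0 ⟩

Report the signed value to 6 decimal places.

√[1·1!0!0!/2! · 1!0!0!1!0!0!] = √(1/2)
  +(−1)^0/∏(0,1,0,0,0,0)! = 1  (running 1)
⟨..|..⟩ = √(1/2)·(1) = +0.707107

+√(1/2) ≈ +0.707107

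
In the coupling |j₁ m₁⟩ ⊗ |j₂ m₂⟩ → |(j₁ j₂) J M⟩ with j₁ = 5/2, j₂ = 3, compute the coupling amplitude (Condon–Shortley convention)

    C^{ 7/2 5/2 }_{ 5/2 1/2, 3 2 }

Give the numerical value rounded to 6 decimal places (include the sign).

-0.178174

triangle: 2!*3!*4!/10! = 288/3628800
(j±m)!: 3!*2!*5!*1!*6!*1! = 1036800
prefactor² = (2J+1)*Δ*N² = 4608/7
  k=1: −1/(1!*1!*1!*4!*2!*0!) = -1/48
  k=2: +1/(2!*0!*0!*3!*3!*1!) = 1/72
Σ = -1/144  ⇒  CG² = 4608/7*(-1/144)² = 2/63
CG = −√(2/63) = -0.178174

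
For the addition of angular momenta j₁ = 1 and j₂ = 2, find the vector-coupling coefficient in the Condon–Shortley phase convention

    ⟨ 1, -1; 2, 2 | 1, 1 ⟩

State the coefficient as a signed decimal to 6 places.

triangle: 2!·0!·2!/5! = 4/120
(j±m)!: 0!·2!·4!·0!·2!·0! = 96
prefactor² = (2J+1)·Δ·N² = 48/5
  k=2: +1/(2!·0!·0!·2!·0!·0!) = 1/4
Σ = 1/4  ⇒  CG² = 48/5·1/4² = 3/5
CG = +√(3/5) = +0.774597

+√(3/5) = +0.774597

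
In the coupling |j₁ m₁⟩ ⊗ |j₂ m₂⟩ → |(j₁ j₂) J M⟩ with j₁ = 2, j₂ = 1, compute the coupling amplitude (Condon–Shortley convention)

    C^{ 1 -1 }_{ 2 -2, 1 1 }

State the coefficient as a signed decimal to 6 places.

j₁+j₂−J=2  J+j₁−j₂=2  J−j₁+j₂=0  j₁+j₂+J+1=5
(j₁±m₁, j₂±m₂, J±M) = (0,4,2,0,0,2)
P² = 48/5
sum k=2..2:
  [2] +1/4 = 1/4
S = 1/4
C² = P²·S² = 3/5 ; C = +0.774597

+√(3/5) = +0.774597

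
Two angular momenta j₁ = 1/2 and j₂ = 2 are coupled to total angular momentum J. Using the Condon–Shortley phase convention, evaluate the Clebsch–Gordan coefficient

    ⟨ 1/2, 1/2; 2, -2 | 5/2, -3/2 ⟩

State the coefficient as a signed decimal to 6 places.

+0.447214  (= +√(1/5))

triangle: 0!×1!×4!/6! = 24/720
(j±m)!: 1!×0!×0!×4!×1!×4! = 576
prefactor² = (2J+1)×Δ×N² = 576/5
  k=0: +1/(0!×0!×0!×0!×1!×4!) = 1/24
Σ = 1/24  ⇒  CG² = 576/5×1/24² = 1/5
CG = +√(1/5) = +0.447214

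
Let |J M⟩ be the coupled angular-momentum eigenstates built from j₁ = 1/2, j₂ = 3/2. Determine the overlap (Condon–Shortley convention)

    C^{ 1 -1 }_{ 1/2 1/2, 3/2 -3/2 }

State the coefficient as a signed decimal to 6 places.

+0.866025

j₁+j₂−J=1  J+j₁−j₂=0  J−j₁+j₂=2  j₁+j₂+J+1=4
(j₁±m₁, j₂±m₂, J±M) = (1,0,0,3,0,2)
P² = 3
sum k=0..0:
  [0] +1/2 = 1/2
S = 1/2
C² = P²·S² = 3/4 ; C = +0.866025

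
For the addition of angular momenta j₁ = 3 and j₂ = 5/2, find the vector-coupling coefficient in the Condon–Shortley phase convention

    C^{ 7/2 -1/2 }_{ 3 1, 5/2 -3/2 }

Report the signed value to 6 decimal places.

j₁+j₂−J=2  J+j₁−j₂=4  J−j₁+j₂=3  j₁+j₂+J+1=10
(j₁±m₁, j₂±m₂, J±M) = (4,2,1,4,3,4)
P² = 18432/175
sum k=0..1:
  [0] +1/16 = 1/16
  [1] −1/36 = -1/36
S = 5/144
C² = P²·S² = 8/63 ; C = +0.356348

+√(8/63) ≈ +0.356348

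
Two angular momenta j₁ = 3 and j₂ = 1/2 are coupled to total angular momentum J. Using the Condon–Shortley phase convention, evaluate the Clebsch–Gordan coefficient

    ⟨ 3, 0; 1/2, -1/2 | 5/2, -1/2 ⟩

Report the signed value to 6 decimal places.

+0.654654  (= +√(3/7))

j₁+j₂−J=1  J+j₁−j₂=5  J−j₁+j₂=0  j₁+j₂+J+1=7
(j₁±m₁, j₂±m₂, J±M) = (3,3,0,1,2,3)
P² = 432/7
sum k=0..0:
  [0] +1/12 = 1/12
S = 1/12
C² = P²·S² = 3/7 ; C = +0.654654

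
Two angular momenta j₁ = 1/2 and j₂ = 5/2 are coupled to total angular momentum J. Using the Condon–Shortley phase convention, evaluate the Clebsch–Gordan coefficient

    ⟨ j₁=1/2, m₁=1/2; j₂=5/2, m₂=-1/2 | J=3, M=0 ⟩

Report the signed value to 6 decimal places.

+√(1/2) = +0.707107

j₁+j₂−J=0  J+j₁−j₂=1  J−j₁+j₂=5  j₁+j₂+J+1=7
(j₁±m₁, j₂±m₂, J±M) = (1,0,2,3,3,3)
P² = 72
sum k=0..0:
  [0] +1/12 = 1/12
S = 1/12
C² = P²·S² = 1/2 ; C = +0.707107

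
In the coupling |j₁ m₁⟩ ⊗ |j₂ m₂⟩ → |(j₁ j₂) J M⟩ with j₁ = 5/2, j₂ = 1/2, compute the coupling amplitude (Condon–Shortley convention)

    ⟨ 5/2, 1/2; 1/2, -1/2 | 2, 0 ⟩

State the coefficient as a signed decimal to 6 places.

+0.707107

√[5·1!4!0!/6! · 3!2!0!1!2!2!] = √(8)
  +(−1)^0/∏(0,1,2,0,2,0)! = 1/4  (running 1/4)
⟨..|..⟩ = √(8)·(1/4) = +0.707107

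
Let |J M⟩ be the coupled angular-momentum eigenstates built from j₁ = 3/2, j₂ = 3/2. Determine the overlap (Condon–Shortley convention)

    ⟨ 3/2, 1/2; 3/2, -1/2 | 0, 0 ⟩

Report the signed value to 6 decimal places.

-0.500000  (= −√(1/4))

j₁+j₂−J=3  J+j₁−j₂=0  J−j₁+j₂=0  j₁+j₂+J+1=4
(j₁±m₁, j₂±m₂, J±M) = (2,1,1,2,0,0)
P² = 1
sum k=1..1:
  [1] −1/2 = -1/2
S = -1/2
C² = P²·S² = 1/4 ; C = -0.500000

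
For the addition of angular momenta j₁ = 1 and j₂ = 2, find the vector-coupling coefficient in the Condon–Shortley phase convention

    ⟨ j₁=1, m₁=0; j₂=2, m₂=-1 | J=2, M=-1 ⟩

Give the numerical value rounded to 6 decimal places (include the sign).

√[5·1!1!3!/6! · 1!1!1!3!1!3!] = √(3/2)
  +(−1)^0/∏(0,1,1,1,0,2)! = 1/2  (running 1/2)
  +(−1)^1/∏(1,0,0,0,1,3)! = -1/6  (running 1/3)
⟨..|..⟩ = √(3/2)·(1/3) = +0.408248

+0.408248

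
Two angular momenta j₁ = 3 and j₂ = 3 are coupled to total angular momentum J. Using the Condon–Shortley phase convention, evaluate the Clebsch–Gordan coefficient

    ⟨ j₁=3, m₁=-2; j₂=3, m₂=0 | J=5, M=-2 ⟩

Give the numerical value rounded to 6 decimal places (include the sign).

triangle: 1!×5!×5!/12! = 14400/479001600
(j±m)!: 1!×5!×3!×3!×3!×7! = 130636800
prefactor² = (2J+1)×Δ×N² = 43200
  k=0: +1/(0!×1!×5!×3!×0!×2!) = 1/1440
  k=1: −1/(1!×0!×4!×2!×1!×3!) = -1/288
Σ = -1/360  ⇒  CG² = 43200×(-1/360)² = 1/3
CG = −√(1/3) = -0.577350

−√(1/3) = -0.577350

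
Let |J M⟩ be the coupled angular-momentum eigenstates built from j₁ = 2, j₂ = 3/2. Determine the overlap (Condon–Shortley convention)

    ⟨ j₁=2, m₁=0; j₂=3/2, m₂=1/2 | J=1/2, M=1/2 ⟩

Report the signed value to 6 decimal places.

triangle: 3!*1!*0!/5! = 6/120
(j±m)!: 2!*2!*2!*1!*1!*0! = 8
prefactor² = (2J+1)*Δ*N² = 4/5
  k=2: +1/(2!*1!*0!*0!*1!*0!) = 1/2
Σ = 1/2  ⇒  CG² = 4/5*1/2² = 1/5
CG = +√(1/5) = +0.447214

+0.447214  (= +√(1/5))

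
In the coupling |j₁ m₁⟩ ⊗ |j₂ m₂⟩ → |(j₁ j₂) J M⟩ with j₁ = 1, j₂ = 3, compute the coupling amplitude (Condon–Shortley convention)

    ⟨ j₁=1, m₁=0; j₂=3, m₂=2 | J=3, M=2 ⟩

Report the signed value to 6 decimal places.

−√(1/3) = -0.577350

√[7·1!1!5!/8! · 1!1!5!1!5!1!] = √(300)
  +(−1)^0/∏(0,1,1,5,0,0)! = 1/120  (running 1/120)
  +(−1)^1/∏(1,0,0,4,1,1)! = -1/24  (running -1/30)
⟨..|..⟩ = √(300)·(-1/30) = -0.577350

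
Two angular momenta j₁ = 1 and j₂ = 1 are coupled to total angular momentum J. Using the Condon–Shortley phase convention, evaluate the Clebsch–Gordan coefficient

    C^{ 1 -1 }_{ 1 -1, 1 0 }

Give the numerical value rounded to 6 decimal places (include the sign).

triangle: 1!*1!*1!/4! = 1/24
(j±m)!: 0!*2!*1!*1!*0!*2! = 4
prefactor² = (2J+1)*Δ*N² = 1/2
  k=1: −1/(1!*0!*1!*0!*0!*1!) = -1
Σ = -1  ⇒  CG² = 1/2*(-1)² = 1/2
CG = −√(1/2) = -0.707107

-0.707107  (= −√(1/2))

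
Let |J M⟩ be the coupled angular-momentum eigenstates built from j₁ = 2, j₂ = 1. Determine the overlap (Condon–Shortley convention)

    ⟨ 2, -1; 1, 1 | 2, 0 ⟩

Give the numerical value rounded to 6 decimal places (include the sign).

−√(1/2) ≈ -0.707107

triangle: 1!*3!*1!/6! = 6/720
(j±m)!: 1!*3!*2!*0!*2!*2! = 48
prefactor² = (2J+1)*Δ*N² = 2
  k=1: −1/(1!*0!*2!*1!*1!*0!) = -1/2
Σ = -1/2  ⇒  CG² = 2*(-1/2)² = 1/2
CG = −√(1/2) = -0.707107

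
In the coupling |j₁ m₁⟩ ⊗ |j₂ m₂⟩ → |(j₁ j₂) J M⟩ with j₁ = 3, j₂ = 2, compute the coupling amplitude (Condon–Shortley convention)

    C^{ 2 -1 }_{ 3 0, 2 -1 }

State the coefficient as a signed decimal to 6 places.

−√(2/7) ≈ -0.534522

√[5·3!3!1!/8! · 3!3!1!3!1!3!] = √(81/14)
  +(−1)^0/∏(0,3,3,1,0,0)! = 1/36  (running 1/36)
  +(−1)^1/∏(1,2,2,0,1,1)! = -1/4  (running -2/9)
⟨..|..⟩ = √(81/14)·(-2/9) = -0.534522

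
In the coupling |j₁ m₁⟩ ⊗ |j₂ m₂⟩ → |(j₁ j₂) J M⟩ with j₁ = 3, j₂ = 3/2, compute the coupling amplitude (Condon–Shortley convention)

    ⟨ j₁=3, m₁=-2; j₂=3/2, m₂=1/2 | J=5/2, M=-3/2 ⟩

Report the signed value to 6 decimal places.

+√(1/14) = +0.267261

triangle: 2!*4!*1!/8! = 48/40320
(j±m)!: 1!*5!*2!*1!*1!*4! = 5760
prefactor² = (2J+1)*Δ*N² = 288/7
  k=1: −1/(1!*1!*4!*1!*0!*0!) = -1/24
  k=2: +1/(2!*0!*3!*0!*1!*1!) = 1/12
Σ = 1/24  ⇒  CG² = 288/7*1/24² = 1/14
CG = +√(1/14) = +0.267261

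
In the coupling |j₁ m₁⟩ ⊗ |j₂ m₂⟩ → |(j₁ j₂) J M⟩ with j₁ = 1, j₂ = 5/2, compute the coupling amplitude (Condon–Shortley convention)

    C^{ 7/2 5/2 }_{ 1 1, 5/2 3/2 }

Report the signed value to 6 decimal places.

triangle: 0!*2!*5!/8! = 240/40320
(j±m)!: 2!*0!*4!*1!*6!*1! = 34560
prefactor² = (2J+1)*Δ*N² = 11520/7
  k=0: +1/(0!*0!*0!*4!*2!*1!) = 1/48
Σ = 1/48  ⇒  CG² = 11520/7*1/48² = 5/7
CG = +√(5/7) = +0.845154

+√(5/7) = +0.845154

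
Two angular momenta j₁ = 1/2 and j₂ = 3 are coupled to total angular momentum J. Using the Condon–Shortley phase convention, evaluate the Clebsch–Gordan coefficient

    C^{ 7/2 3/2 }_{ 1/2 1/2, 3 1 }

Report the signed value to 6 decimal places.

+0.845154  (= +√(5/7))

triangle: 0!*1!*6!/8! = 720/40320
(j±m)!: 1!*0!*4!*2!*5!*2! = 11520
prefactor² = (2J+1)*Δ*N² = 11520/7
  k=0: +1/(0!*0!*0!*4!*1!*2!) = 1/48
Σ = 1/48  ⇒  CG² = 11520/7*1/48² = 5/7
CG = +√(5/7) = +0.845154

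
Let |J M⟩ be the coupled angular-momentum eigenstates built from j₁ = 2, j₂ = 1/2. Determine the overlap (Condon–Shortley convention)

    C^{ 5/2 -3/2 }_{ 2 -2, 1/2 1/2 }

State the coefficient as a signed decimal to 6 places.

√[6·0!4!1!/6! · 0!4!1!0!1!4!] = √(576/5)
  +(−1)^0/∏(0,0,4,1,0,0)! = 1/24  (running 1/24)
⟨..|..⟩ = √(576/5)·(1/24) = +0.447214

+0.447214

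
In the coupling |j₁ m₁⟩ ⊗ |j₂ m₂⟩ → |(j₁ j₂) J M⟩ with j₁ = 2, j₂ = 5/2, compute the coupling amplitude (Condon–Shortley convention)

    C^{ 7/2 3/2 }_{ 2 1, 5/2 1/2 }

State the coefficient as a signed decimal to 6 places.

√[8·1!3!4!/9! · 3!1!3!2!5!2!] = √(384/7)
  +(−1)^0/∏(0,1,1,3,2,1)! = 1/12  (running 1/12)
  +(−1)^1/∏(1,0,0,2,3,2)! = -1/24  (running 1/24)
⟨..|..⟩ = √(384/7)·(1/24) = +0.308607

+√(2/21) ≈ +0.308607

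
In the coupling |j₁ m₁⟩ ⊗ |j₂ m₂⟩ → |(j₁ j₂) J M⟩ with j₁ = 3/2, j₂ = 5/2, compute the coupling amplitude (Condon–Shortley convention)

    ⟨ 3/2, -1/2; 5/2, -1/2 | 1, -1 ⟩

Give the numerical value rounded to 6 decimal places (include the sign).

+√(3/20) ≈ +0.387298

triangle: 3!*0!*2!/6! = 12/720
(j±m)!: 1!*2!*2!*3!*0!*2! = 48
prefactor² = (2J+1)*Δ*N² = 12/5
  k=2: +1/(2!*1!*0!*0!*0!*2!) = 1/4
Σ = 1/4  ⇒  CG² = 12/5*1/4² = 3/20
CG = +√(3/20) = +0.387298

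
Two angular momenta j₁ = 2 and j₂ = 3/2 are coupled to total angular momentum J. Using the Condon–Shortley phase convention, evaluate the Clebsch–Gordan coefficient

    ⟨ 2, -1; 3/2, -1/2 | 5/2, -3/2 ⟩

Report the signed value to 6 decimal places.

-0.169031

triangle: 1!*3!*2!/7! = 12/5040
(j±m)!: 1!*3!*1!*2!*1!*4! = 288
prefactor² = (2J+1)*Δ*N² = 144/35
  k=0: +1/(0!*1!*3!*1!*0!*1!) = 1/6
  k=1: −1/(1!*0!*2!*0!*1!*2!) = -1/4
Σ = -1/12  ⇒  CG² = 144/35*(-1/12)² = 1/35
CG = −√(1/35) = -0.169031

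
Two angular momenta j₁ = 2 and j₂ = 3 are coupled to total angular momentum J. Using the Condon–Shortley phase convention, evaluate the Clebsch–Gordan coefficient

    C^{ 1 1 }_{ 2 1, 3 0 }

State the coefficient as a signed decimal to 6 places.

√[3·4!0!2!/7! · 3!1!3!3!2!0!] = √(432/35)
  +(−1)^1/∏(1,3,0,2,0,0)! = -1/12  (running -1/12)
⟨..|..⟩ = √(432/35)·(-1/12) = -0.292770

−√(3/35) = -0.292770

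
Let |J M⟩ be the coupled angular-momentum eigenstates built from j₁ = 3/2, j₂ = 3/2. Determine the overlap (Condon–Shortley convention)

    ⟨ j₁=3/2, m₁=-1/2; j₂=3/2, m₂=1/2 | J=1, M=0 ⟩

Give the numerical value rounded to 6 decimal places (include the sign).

j₁+j₂−J=2  J+j₁−j₂=1  J−j₁+j₂=1  j₁+j₂+J+1=5
(j₁±m₁, j₂±m₂, J±M) = (1,2,2,1,1,1)
P² = 1/5
sum k=1..2:
  [1] −1/1 = -1
  [2] +1/2 = 1/2
S = -1/2
C² = P²·S² = 1/20 ; C = -0.223607

−√(1/20) = -0.223607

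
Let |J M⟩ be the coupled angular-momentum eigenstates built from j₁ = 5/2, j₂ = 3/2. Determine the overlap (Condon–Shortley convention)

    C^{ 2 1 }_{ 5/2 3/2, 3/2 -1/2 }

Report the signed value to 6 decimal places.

+0.154303

j₁+j₂−J=2  J+j₁−j₂=3  J−j₁+j₂=1  j₁+j₂+J+1=7
(j₁±m₁, j₂±m₂, J±M) = (4,1,1,2,3,1)
P² = 24/7
sum k=0..1:
  [0] +1/4 = 1/4
  [1] −1/6 = -1/6
S = 1/12
C² = P²·S² = 1/42 ; C = +0.154303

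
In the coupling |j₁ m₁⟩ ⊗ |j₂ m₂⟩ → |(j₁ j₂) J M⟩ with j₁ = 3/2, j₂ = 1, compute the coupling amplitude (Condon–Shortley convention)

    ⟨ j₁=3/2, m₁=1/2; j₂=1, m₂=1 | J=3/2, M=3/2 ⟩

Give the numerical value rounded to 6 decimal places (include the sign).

triangle: 1!·2!·1!/5! = 2/120
(j±m)!: 2!·1!·2!·0!·3!·0! = 24
prefactor² = (2J+1)·Δ·N² = 8/5
  k=1: −1/(1!·0!·0!·1!·2!·0!) = -1/2
Σ = -1/2  ⇒  CG² = 8/5·(-1/2)² = 2/5
CG = −√(2/5) = -0.632456

-0.632456  (= −√(2/5))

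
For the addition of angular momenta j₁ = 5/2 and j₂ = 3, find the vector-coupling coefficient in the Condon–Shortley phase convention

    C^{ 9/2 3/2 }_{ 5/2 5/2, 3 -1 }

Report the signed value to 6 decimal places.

+√(50/231) = +0.465242

j₁+j₂−J=1  J+j₁−j₂=4  J−j₁+j₂=5  j₁+j₂+J+1=11
(j₁±m₁, j₂±m₂, J±M) = (5,0,2,4,6,3)
P² = 1382400/77
sum k=0..0:
  [0] +1/288 = 1/288
S = 1/288
C² = P²·S² = 50/231 ; C = +0.465242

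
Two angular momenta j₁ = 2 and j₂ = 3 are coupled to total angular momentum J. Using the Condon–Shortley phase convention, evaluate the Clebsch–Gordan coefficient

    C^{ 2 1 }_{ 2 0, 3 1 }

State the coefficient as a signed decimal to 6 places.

j₁+j₂−J=3  J+j₁−j₂=1  J−j₁+j₂=3  j₁+j₂+J+1=8
(j₁±m₁, j₂±m₂, J±M) = (2,2,4,2,3,1)
P² = 36/7
sum k=1..2:
  [1] −1/12 = -1/12
  [2] +1/4 = 1/4
S = 1/6
C² = P²·S² = 1/7 ; C = +0.377964

+0.377964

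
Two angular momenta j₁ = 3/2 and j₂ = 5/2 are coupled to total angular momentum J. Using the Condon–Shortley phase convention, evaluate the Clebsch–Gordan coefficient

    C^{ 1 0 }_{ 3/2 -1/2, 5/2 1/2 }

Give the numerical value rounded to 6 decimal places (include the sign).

+0.547723

j₁+j₂−J=3  J+j₁−j₂=0  J−j₁+j₂=2  j₁+j₂+J+1=6
(j₁±m₁, j₂±m₂, J±M) = (1,2,3,2,1,1)
P² = 6/5
sum k=2..2:
  [2] +1/2 = 1/2
S = 1/2
C² = P²·S² = 3/10 ; C = +0.547723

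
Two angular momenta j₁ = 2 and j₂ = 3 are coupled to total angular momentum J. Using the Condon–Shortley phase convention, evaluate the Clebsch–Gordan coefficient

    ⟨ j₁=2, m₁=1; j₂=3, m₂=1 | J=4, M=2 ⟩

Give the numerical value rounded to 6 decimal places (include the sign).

+√(1/28) ≈ +0.188982

√[9·1!3!5!/10! · 3!1!4!2!6!2!] = √(5184/7)
  +(−1)^0/∏(0,1,1,4,2,1)! = 1/48  (running 1/48)
  +(−1)^1/∏(1,0,0,3,3,2)! = -1/72  (running 1/144)
⟨..|..⟩ = √(5184/7)·(1/144) = +0.188982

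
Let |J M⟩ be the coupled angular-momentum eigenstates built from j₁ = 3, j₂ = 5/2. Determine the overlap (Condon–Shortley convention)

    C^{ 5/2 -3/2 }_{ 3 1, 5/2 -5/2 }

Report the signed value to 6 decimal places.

+0.534522  (= +√(2/7))

triangle: 3!×3!×2!/9! = 72/362880
(j±m)!: 4!×2!×0!×5!×1!×4! = 138240
prefactor² = (2J+1)×Δ×N² = 1152/7
  k=0: +1/(0!×3!×2!×0!×1!×2!) = 1/24
Σ = 1/24  ⇒  CG² = 1152/7×1/24² = 2/7
CG = +√(2/7) = +0.534522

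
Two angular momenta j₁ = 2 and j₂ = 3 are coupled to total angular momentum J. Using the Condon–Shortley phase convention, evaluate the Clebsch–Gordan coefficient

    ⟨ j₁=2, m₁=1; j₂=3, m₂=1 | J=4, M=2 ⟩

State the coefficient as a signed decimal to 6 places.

+√(1/28) ≈ +0.188982

√[9·1!3!5!/10! · 3!1!4!2!6!2!] = √(5184/7)
  +(−1)^0/∏(0,1,1,4,2,1)! = 1/48  (running 1/48)
  +(−1)^1/∏(1,0,0,3,3,2)! = -1/72  (running 1/144)
⟨..|..⟩ = √(5184/7)·(1/144) = +0.188982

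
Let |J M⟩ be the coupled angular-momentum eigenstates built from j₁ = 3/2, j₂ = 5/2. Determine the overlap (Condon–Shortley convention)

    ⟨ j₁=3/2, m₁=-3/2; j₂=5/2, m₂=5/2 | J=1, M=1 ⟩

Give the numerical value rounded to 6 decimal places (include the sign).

-0.707107  (= −√(1/2))

√[3·3!0!2!/6! · 0!3!5!0!2!0!] = √(72)
  +(−1)^3/∏(3,0,0,2,0,0)! = -1/12  (running -1/12)
⟨..|..⟩ = √(72)·(-1/12) = -0.707107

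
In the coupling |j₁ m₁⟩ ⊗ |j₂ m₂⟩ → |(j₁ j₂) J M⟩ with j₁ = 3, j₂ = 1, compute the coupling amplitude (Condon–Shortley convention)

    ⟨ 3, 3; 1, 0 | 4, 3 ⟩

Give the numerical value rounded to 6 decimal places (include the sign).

√[9·0!6!2!/9! · 6!0!1!1!7!1!] = √(129600)
  +(−1)^0/∏(0,0,0,1,6,1)! = 1/720  (running 1/720)
⟨..|..⟩ = √(129600)·(1/720) = +0.500000

+√(1/4) ≈ +0.500000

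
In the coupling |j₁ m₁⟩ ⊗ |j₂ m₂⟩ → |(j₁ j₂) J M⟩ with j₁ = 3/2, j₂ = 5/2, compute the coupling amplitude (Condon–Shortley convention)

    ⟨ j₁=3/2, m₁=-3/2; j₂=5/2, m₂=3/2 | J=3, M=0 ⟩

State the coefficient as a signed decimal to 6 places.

j₁+j₂−J=1  J+j₁−j₂=2  J−j₁+j₂=4  j₁+j₂+J+1=8
(j₁±m₁, j₂±m₂, J±M) = (0,3,4,1,3,3)
P² = 216/5
sum k=1..1:
  [1] −1/12 = -1/12
S = -1/12
C² = P²·S² = 3/10 ; C = -0.547723

-0.547723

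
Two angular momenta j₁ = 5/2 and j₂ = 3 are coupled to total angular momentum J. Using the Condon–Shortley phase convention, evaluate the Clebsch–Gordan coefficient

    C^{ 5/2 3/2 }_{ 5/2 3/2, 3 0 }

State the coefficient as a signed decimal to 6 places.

j₁+j₂−J=3  J+j₁−j₂=2  J−j₁+j₂=3  j₁+j₂+J+1=9
(j₁±m₁, j₂±m₂, J±M) = (4,1,3,3,4,1)
P² = 864/35
sum k=0..1:
  [0] +1/36 = 1/36
  [1] −1/8 = -1/8
S = -7/72
C² = P²·S² = 7/30 ; C = -0.483046

−√(7/30) ≈ -0.483046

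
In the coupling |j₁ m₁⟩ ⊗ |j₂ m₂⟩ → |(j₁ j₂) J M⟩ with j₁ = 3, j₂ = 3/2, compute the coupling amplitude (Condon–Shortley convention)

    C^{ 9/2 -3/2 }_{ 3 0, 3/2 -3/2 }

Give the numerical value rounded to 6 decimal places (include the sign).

j₁+j₂−J=0  J+j₁−j₂=6  J−j₁+j₂=3  j₁+j₂+J+1=10
(j₁±m₁, j₂±m₂, J±M) = (3,3,0,3,3,6)
P² = 77760/7
sum k=0..0:
  [0] +1/216 = 1/216
S = 1/216
C² = P²·S² = 5/21 ; C = +0.487950

+0.487950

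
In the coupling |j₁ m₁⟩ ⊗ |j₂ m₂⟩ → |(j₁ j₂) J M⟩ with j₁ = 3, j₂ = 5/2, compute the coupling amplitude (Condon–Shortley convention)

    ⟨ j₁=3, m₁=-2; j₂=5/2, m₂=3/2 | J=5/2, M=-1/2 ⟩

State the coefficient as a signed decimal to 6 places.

-0.267261  (= −√(1/14))

√[6·3!3!2!/9! · 1!5!4!1!2!3!] = √(288/7)
  +(−1)^2/∏(2,1,3,2,0,0)! = 1/24  (running 1/24)
  +(−1)^3/∏(3,0,2,1,1,1)! = -1/12  (running -1/24)
⟨..|..⟩ = √(288/7)·(-1/24) = -0.267261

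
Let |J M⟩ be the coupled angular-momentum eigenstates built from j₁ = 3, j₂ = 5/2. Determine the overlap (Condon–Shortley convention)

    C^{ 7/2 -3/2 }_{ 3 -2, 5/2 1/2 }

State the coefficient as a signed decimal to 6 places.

triangle: 2!·4!·3!/10! = 288/3628800
(j±m)!: 1!·5!·3!·2!·2!·5! = 345600
prefactor² = (2J+1)·Δ·N² = 1536/7
  k=1: −1/(1!·1!·4!·2!·0!·1!) = -1/48
  k=2: +1/(2!·0!·3!·1!·1!·2!) = 1/24
Σ = 1/48  ⇒  CG² = 1536/7·1/48² = 2/21
CG = +√(2/21) = +0.308607

+0.308607  (= +√(2/21))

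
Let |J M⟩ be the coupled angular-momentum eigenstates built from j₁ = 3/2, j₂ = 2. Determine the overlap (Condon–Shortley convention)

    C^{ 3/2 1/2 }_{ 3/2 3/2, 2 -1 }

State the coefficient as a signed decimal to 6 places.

+0.632456  (= +√(2/5))

√[4·2!1!2!/6! · 3!0!1!3!2!1!] = √(8/5)
  +(−1)^0/∏(0,2,0,1,1,1)! = 1/2  (running 1/2)
⟨..|..⟩ = √(8/5)·(1/2) = +0.632456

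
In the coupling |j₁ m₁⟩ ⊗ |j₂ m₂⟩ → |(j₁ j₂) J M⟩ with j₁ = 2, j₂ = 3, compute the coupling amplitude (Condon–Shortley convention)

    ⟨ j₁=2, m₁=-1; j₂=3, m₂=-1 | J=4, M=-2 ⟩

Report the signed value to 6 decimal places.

√[9·1!3!5!/10! · 1!3!2!4!2!6!] = √(5184/7)
  +(−1)^0/∏(0,1,3,2,0,3)! = 1/72  (running 1/72)
  +(−1)^1/∏(1,0,2,1,1,4)! = -1/48  (running -1/144)
⟨..|..⟩ = √(5184/7)·(-1/144) = -0.188982

−√(1/28) ≈ -0.188982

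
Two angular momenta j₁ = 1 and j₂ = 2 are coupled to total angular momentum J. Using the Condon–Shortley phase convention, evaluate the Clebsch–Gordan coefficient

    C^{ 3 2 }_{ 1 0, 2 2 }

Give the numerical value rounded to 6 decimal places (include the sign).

+0.577350

√[7·0!2!4!/7! · 1!1!4!0!5!1!] = √(192)
  +(−1)^0/∏(0,0,1,4,1,0)! = 1/24  (running 1/24)
⟨..|..⟩ = √(192)·(1/24) = +0.577350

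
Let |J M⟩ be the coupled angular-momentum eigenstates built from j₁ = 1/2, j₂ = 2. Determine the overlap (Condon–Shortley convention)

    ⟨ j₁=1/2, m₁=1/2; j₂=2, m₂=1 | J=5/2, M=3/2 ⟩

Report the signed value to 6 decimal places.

+0.894427  (= +√(4/5))

triangle: 0!*1!*4!/6! = 24/720
(j±m)!: 1!*0!*3!*1!*4!*1! = 144
prefactor² = (2J+1)*Δ*N² = 144/5
  k=0: +1/(0!*0!*0!*3!*1!*1!) = 1/6
Σ = 1/6  ⇒  CG² = 144/5*1/6² = 4/5
CG = +√(4/5) = +0.894427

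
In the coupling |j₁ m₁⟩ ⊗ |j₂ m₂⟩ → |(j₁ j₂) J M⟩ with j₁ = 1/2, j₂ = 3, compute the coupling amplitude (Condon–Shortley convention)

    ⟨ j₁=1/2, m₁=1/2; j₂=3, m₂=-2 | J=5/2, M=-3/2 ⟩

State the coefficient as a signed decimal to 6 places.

+0.845154  (= +√(5/7))

√[6·1!0!5!/7! · 1!0!1!5!1!4!] = √(2880/7)
  +(−1)^0/∏(0,1,0,1,0,4)! = 1/24  (running 1/24)
⟨..|..⟩ = √(2880/7)·(1/24) = +0.845154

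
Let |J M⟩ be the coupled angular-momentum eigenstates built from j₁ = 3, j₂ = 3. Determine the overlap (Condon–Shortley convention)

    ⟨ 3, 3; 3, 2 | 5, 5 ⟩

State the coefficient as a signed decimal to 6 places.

+0.707107

triangle: 1!×5!×5!/12! = 14400/479001600
(j±m)!: 6!×0!×5!×1!×10!×0! = 313528320000
prefactor² = (2J+1)×Δ×N² = 103680000
  k=0: +1/(0!×1!×0!×5!×5!×0!) = 1/14400
Σ = 1/14400  ⇒  CG² = 103680000×1/14400² = 1/2
CG = +√(1/2) = +0.707107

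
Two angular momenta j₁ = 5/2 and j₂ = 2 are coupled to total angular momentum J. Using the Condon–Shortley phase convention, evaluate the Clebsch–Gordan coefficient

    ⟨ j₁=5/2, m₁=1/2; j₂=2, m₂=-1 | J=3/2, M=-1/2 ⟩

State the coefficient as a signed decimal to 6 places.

-0.487950  (= −√(5/21))

√[4·3!2!1!/7! · 3!2!1!3!1!2!] = √(48/35)
  +(−1)^0/∏(0,3,2,1,0,0)! = 1/12  (running 1/12)
  +(−1)^1/∏(1,2,1,0,1,1)! = -1/2  (running -5/12)
⟨..|..⟩ = √(48/35)·(-5/12) = -0.487950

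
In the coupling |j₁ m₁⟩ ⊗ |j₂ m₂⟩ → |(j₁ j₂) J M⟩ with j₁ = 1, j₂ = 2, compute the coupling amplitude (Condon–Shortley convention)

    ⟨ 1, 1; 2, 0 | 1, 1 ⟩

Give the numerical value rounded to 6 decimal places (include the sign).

+0.316228

j₁+j₂−J=2  J+j₁−j₂=0  J−j₁+j₂=2  j₁+j₂+J+1=5
(j₁±m₁, j₂±m₂, J±M) = (2,0,2,2,2,0)
P² = 8/5
sum k=0..0:
  [0] +1/4 = 1/4
S = 1/4
C² = P²·S² = 1/10 ; C = +0.316228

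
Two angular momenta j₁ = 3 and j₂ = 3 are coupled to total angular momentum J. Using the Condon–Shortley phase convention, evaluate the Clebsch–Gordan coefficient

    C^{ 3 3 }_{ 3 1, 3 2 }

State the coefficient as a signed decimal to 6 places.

j₁+j₂−J=3  J+j₁−j₂=3  J−j₁+j₂=3  j₁+j₂+J+1=10
(j₁±m₁, j₂±m₂, J±M) = (4,2,5,1,6,0)
P² = 1728
sum k=2..2:
  [2] +1/72 = 1/72
S = 1/72
C² = P²·S² = 1/3 ; C = +0.577350

+0.577350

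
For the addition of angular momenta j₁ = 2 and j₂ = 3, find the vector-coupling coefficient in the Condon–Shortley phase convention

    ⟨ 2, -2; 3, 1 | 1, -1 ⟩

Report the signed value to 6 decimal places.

+√(1/35) = +0.169031

√[3·4!0!2!/7! · 0!4!4!2!0!2!] = √(2304/35)
  +(−1)^4/∏(4,0,0,0,0,2)! = 1/48  (running 1/48)
⟨..|..⟩ = √(2304/35)·(1/48) = +0.169031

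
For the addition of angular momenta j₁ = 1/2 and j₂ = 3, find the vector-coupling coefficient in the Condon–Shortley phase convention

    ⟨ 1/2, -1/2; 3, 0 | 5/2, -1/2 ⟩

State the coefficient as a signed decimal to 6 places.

√[6·1!0!5!/7! · 0!1!3!3!2!3!] = √(432/7)
  +(−1)^1/∏(1,0,0,2,0,3)! = -1/12  (running -1/12)
⟨..|..⟩ = √(432/7)·(-1/12) = -0.654654

-0.654654  (= −√(3/7))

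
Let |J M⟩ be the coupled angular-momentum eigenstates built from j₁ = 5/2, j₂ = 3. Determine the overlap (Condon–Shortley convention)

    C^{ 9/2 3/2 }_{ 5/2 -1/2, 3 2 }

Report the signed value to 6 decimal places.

−√(169/462) = -0.604815

j₁+j₂−J=1  J+j₁−j₂=4  J−j₁+j₂=5  j₁+j₂+J+1=11
(j₁±m₁, j₂±m₂, J±M) = (2,3,5,1,6,3)
P² = 345600/77
sum k=0..1:
  [0] +1/720 = 1/720
  [1] −1/96 = -1/96
S = -13/1440
C² = P²·S² = 169/462 ; C = -0.604815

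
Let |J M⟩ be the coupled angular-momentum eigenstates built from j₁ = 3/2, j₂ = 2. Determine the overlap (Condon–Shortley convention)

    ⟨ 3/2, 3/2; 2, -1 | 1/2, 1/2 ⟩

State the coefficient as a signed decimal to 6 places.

+0.316228

√[2·3!0!1!/5! · 3!0!1!3!1!0!] = √(18/5)
  +(−1)^0/∏(0,3,0,1,0,0)! = 1/6  (running 1/6)
⟨..|..⟩ = √(18/5)·(1/6) = +0.316228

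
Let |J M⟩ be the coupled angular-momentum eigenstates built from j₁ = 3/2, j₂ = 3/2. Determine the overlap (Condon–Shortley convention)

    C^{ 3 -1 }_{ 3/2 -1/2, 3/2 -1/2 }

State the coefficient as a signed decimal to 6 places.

+√(3/5) ≈ +0.774597

triangle: 0!×3!×3!/7! = 36/5040
(j±m)!: 1!×2!×1!×2!×2!×4! = 192
prefactor² = (2J+1)×Δ×N² = 48/5
  k=0: +1/(0!×0!×2!×1!×1!×2!) = 1/4
Σ = 1/4  ⇒  CG² = 48/5×1/4² = 3/5
CG = +√(3/5) = +0.774597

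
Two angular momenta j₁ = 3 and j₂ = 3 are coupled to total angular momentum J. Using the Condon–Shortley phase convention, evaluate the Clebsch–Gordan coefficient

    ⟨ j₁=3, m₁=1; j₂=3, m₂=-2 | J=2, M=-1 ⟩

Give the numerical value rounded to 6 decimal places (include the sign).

−√(5/28) ≈ -0.422577

√[5·4!2!2!/9! · 4!2!1!5!1!3!] = √(320/7)
  +(−1)^0/∏(0,4,2,1,0,1)! = 1/48  (running 1/48)
  +(−1)^1/∏(1,3,1,0,1,2)! = -1/12  (running -1/16)
⟨..|..⟩ = √(320/7)·(-1/16) = -0.422577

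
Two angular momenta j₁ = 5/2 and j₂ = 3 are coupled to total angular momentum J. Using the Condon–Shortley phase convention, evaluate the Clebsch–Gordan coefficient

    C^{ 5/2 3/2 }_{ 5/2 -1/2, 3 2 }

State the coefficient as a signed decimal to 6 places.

j₁+j₂−J=3  J+j₁−j₂=2  J−j₁+j₂=3  j₁+j₂+J+1=9
(j₁±m₁, j₂±m₂, J±M) = (2,3,5,1,4,1)
P² = 288/7
sum k=2..3:
  [2] +1/12 = 1/12
  [3] −1/24 = -1/24
S = 1/24
C² = P²·S² = 1/14 ; C = +0.267261

+0.267261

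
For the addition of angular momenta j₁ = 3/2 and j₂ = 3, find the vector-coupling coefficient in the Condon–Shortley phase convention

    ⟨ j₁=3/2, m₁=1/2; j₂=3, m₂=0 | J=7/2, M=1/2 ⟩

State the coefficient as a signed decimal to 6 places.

+0.308607  (= +√(2/21))

triangle: 1!·2!·5!/9! = 240/362880
(j±m)!: 2!·1!·3!·3!·4!·3! = 10368
prefactor² = (2J+1)·Δ·N² = 384/7
  k=0: +1/(0!·1!·1!·3!·1!·2!) = 1/12
  k=1: −1/(1!·0!·0!·2!·2!·3!) = -1/24
Σ = 1/24  ⇒  CG² = 384/7·1/24² = 2/21
CG = +√(2/21) = +0.308607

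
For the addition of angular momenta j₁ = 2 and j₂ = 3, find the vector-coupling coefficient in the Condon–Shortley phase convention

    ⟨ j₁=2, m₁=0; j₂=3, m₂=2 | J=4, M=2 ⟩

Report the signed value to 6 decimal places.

−√(12/35) = -0.585540

triangle: 1!*3!*5!/10! = 720/3628800
(j±m)!: 2!*2!*5!*1!*6!*2! = 691200
prefactor² = (2J+1)*Δ*N² = 8640/7
  k=0: +1/(0!*1!*2!*5!*1!*0!) = 1/240
  k=1: −1/(1!*0!*1!*4!*2!*1!) = -1/48
Σ = -1/60  ⇒  CG² = 8640/7*(-1/60)² = 12/35
CG = −√(12/35) = -0.585540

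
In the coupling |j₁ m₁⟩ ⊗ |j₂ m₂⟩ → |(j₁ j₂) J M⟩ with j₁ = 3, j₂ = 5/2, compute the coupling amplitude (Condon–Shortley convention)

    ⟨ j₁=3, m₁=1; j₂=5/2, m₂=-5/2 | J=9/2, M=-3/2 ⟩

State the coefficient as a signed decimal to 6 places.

triangle: 1!×5!×4!/11! = 2880/39916800
(j±m)!: 4!×2!×0!×5!×3!×6! = 24883200
prefactor² = (2J+1)×Δ×N² = 1382400/77
  k=0: +1/(0!×1!×2!×0!×3!×4!) = 1/288
Σ = 1/288  ⇒  CG² = 1382400/77×1/288² = 50/231
CG = +√(50/231) = +0.465242

+0.465242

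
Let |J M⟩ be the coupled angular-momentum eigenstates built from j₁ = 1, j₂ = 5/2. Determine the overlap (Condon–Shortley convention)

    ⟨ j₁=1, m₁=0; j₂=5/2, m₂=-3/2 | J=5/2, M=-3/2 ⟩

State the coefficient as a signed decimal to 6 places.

j₁+j₂−J=1  J+j₁−j₂=1  J−j₁+j₂=4  j₁+j₂+J+1=7
(j₁±m₁, j₂±m₂, J±M) = (1,1,1,4,1,4)
P² = 576/35
sum k=0..1:
  [0] +1/6 = 1/6
  [1] −1/24 = -1/24
S = 1/8
C² = P²·S² = 9/35 ; C = +0.507093

+0.507093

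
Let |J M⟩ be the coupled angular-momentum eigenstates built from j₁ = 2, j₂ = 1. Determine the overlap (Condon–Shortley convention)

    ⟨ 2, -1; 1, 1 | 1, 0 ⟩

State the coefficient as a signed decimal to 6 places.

j₁+j₂−J=2  J+j₁−j₂=2  J−j₁+j₂=0  j₁+j₂+J+1=5
(j₁±m₁, j₂±m₂, J±M) = (1,3,2,0,1,1)
P² = 6/5
sum k=2..2:
  [2] +1/2 = 1/2
S = 1/2
C² = P²·S² = 3/10 ; C = +0.547723

+√(3/10) ≈ +0.547723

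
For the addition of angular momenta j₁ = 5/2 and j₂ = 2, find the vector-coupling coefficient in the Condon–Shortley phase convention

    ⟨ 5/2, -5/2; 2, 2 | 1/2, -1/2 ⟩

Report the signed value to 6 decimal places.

j₁+j₂−J=4  J+j₁−j₂=1  J−j₁+j₂=0  j₁+j₂+J+1=6
(j₁±m₁, j₂±m₂, J±M) = (0,5,4,0,0,1)
P² = 192
sum k=4..4:
  [4] +1/24 = 1/24
S = 1/24
C² = P²·S² = 1/3 ; C = +0.577350

+√(1/3) = +0.577350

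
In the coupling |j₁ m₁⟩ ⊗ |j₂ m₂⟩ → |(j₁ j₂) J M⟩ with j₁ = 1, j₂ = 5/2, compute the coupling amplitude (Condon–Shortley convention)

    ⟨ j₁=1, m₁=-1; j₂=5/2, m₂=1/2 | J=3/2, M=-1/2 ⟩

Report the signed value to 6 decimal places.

+√(1/5) = +0.447214

√[4·2!0!3!/6! · 0!2!3!2!1!2!] = √(16/5)
  +(−1)^2/∏(2,0,0,1,0,2)! = 1/4  (running 1/4)
⟨..|..⟩ = √(16/5)·(1/4) = +0.447214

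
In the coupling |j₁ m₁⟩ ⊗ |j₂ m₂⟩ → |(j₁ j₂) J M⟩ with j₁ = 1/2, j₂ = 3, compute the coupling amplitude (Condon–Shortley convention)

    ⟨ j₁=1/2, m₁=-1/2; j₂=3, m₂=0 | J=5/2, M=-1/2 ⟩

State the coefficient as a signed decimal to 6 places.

triangle: 1!·0!·5!/7! = 120/5040
(j±m)!: 0!·1!·3!·3!·2!·3! = 432
prefactor² = (2J+1)·Δ·N² = 432/7
  k=1: −1/(1!·0!·0!·2!·0!·3!) = -1/12
Σ = -1/12  ⇒  CG² = 432/7·(-1/12)² = 3/7
CG = −√(3/7) = -0.654654

−√(3/7) = -0.654654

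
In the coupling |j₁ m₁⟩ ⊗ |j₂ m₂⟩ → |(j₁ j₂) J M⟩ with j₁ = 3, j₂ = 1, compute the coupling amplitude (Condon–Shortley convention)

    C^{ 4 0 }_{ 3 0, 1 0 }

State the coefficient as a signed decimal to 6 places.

√[9·0!6!2!/9! · 3!3!1!1!4!4!] = √(5184/7)
  +(−1)^0/∏(0,0,3,1,3,1)! = 1/36  (running 1/36)
⟨..|..⟩ = √(5184/7)·(1/36) = +0.755929

+√(4/7) = +0.755929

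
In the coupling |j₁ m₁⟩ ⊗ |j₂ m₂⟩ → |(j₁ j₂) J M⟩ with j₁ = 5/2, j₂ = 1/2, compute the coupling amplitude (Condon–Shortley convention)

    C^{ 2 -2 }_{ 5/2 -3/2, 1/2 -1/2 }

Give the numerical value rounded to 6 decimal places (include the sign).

triangle: 1!·4!·0!/6! = 24/720
(j±m)!: 1!·4!·0!·1!·0!·4! = 576
prefactor² = (2J+1)·Δ·N² = 96
  k=0: +1/(0!·1!·4!·0!·0!·0!) = 1/24
Σ = 1/24  ⇒  CG² = 96·1/24² = 1/6
CG = +√(1/6) = +0.408248

+√(1/6) = +0.408248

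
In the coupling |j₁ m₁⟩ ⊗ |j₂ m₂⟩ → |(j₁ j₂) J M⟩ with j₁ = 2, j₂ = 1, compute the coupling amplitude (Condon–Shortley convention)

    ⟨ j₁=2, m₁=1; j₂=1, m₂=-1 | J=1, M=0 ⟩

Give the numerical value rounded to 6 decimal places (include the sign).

triangle: 2!*2!*0!/5! = 4/120
(j±m)!: 3!*1!*0!*2!*1!*1! = 12
prefactor² = (2J+1)*Δ*N² = 6/5
  k=0: +1/(0!*2!*1!*0!*1!*0!) = 1/2
Σ = 1/2  ⇒  CG² = 6/5*1/2² = 3/10
CG = +√(3/10) = +0.547723

+0.547723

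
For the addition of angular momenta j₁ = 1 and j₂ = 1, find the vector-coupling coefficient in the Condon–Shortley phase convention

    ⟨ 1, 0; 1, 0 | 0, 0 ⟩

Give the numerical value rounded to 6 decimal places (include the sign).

-0.577350  (= −√(1/3))

√[1·2!0!0!/3! · 1!1!1!1!0!0!] = √(1/3)
  +(−1)^1/∏(1,1,0,0,0,0)! = -1  (running -1)
⟨..|..⟩ = √(1/3)·(-1) = -0.577350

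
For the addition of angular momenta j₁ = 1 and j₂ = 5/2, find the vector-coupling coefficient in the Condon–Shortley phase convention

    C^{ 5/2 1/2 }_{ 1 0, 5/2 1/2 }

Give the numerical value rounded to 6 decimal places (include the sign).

j₁+j₂−J=1  J+j₁−j₂=1  J−j₁+j₂=4  j₁+j₂+J+1=7
(j₁±m₁, j₂±m₂, J±M) = (1,1,3,2,3,2)
P² = 144/35
sum k=0..1:
  [0] +1/6 = 1/6
  [1] −1/4 = -1/4
S = -1/12
C² = P²·S² = 1/35 ; C = -0.169031

-0.169031  (= −√(1/35))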